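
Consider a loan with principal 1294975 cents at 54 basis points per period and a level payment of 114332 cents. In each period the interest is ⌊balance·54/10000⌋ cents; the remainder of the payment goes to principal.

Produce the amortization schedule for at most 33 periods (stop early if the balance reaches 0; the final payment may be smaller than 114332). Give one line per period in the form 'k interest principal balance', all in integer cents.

1. interest=⌊1294975·54/10000⌋=6992; principal=114332-6992=107340; balance=1294975-107340=1187635
2. interest=⌊1187635·54/10000⌋=6413; principal=114332-6413=107919; balance=1187635-107919=1079716
3. interest=⌊1079716·54/10000⌋=5830; principal=114332-5830=108502; balance=1079716-108502=971214
4. interest=⌊971214·54/10000⌋=5244; principal=114332-5244=109088; balance=971214-109088=862126
5. interest=⌊862126·54/10000⌋=4655; principal=114332-4655=109677; balance=862126-109677=752449
6. interest=⌊752449·54/10000⌋=4063; principal=114332-4063=110269; balance=752449-110269=642180
7. interest=⌊642180·54/10000⌋=3467; principal=114332-3467=110865; balance=642180-110865=531315
8. interest=⌊531315·54/10000⌋=2869; principal=114332-2869=111463; balance=531315-111463=419852
9. interest=⌊419852·54/10000⌋=2267; principal=114332-2267=112065; balance=419852-112065=307787
10. interest=⌊307787·54/10000⌋=1662; principal=114332-1662=112670; balance=307787-112670=195117
11. interest=⌊195117·54/10000⌋=1053; principal=114332-1053=113279; balance=195117-113279=81838
12. interest=⌊81838·54/10000⌋=441; principal=min(114332-441,81838)=81838; balance=81838-81838=0

1 6992 107340 1187635
2 6413 107919 1079716
3 5830 108502 971214
4 5244 109088 862126
5 4655 109677 752449
6 4063 110269 642180
7 3467 110865 531315
8 2869 111463 419852
9 2267 112065 307787
10 1662 112670 195117
11 1053 113279 81838
12 441 81838 0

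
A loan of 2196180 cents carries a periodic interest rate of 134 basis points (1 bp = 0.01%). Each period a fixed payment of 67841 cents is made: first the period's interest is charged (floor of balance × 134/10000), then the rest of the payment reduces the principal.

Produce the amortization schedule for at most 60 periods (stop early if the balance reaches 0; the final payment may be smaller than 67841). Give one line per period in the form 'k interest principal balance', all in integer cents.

1 29428 38413 2157767
2 28914 38927 2118840
3 28392 39449 2079391
4 27863 39978 2039413
5 27328 40513 1998900
6 26785 41056 1957844
7 26235 41606 1916238
8 25677 42164 1874074
9 25112 42729 1831345
10 24540 43301 1788044
11 23959 43882 1744162
12 23371 44470 1699692
13 22775 45066 1654626
14 22171 45670 1608956
15 21560 46281 1562675
16 20939 46902 1515773
17 20311 47530 1468243
18 19674 48167 1420076
19 19029 48812 1371264
20 18374 49467 1321797
21 17712 50129 1271668
22 17040 50801 1220867
23 16359 51482 1169385
24 15669 52172 1117213
25 14970 52871 1064342
26 14262 53579 1010763
27 13544 54297 956466
28 12816 55025 901441
29 12079 55762 845679
30 11332 56509 789170
31 10574 57267 731903
32 9807 58034 673869
33 9029 58812 615057
34 8241 59600 555457
35 7443 60398 495059
36 6633 61208 433851
37 5813 62028 371823
38 4982 62859 308964
39 4140 63701 245263
40 3286 64555 180708
41 2421 65420 115288
42 1544 66297 48991
43 656 48991 0

1. interest=⌊2196180·134/10000⌋=29428; principal=67841-29428=38413; balance=2196180-38413=2157767
2. interest=⌊2157767·134/10000⌋=28914; principal=67841-28914=38927; balance=2157767-38927=2118840
3. interest=⌊2118840·134/10000⌋=28392; principal=67841-28392=39449; balance=2118840-39449=2079391
4. interest=⌊2079391·134/10000⌋=27863; principal=67841-27863=39978; balance=2079391-39978=2039413
5. interest=⌊2039413·134/10000⌋=27328; principal=67841-27328=40513; balance=2039413-40513=1998900
6. interest=⌊1998900·134/10000⌋=26785; principal=67841-26785=41056; balance=1998900-41056=1957844
7. interest=⌊1957844·134/10000⌋=26235; principal=67841-26235=41606; balance=1957844-41606=1916238
8. interest=⌊1916238·134/10000⌋=25677; principal=67841-25677=42164; balance=1916238-42164=1874074
9. interest=⌊1874074·134/10000⌋=25112; principal=67841-25112=42729; balance=1874074-42729=1831345
10. interest=⌊1831345·134/10000⌋=24540; principal=67841-24540=43301; balance=1831345-43301=1788044
11. interest=⌊1788044·134/10000⌋=23959; principal=67841-23959=43882; balance=1788044-43882=1744162
12. interest=⌊1744162·134/10000⌋=23371; principal=67841-23371=44470; balance=1744162-44470=1699692
13. interest=⌊1699692·134/10000⌋=22775; principal=67841-22775=45066; balance=1699692-45066=1654626
14. interest=⌊1654626·134/10000⌋=22171; principal=67841-22171=45670; balance=1654626-45670=1608956
15. interest=⌊1608956·134/10000⌋=21560; principal=67841-21560=46281; balance=1608956-46281=1562675
16. interest=⌊1562675·134/10000⌋=20939; principal=67841-20939=46902; balance=1562675-46902=1515773
17. interest=⌊1515773·134/10000⌋=20311; principal=67841-20311=47530; balance=1515773-47530=1468243
18. interest=⌊1468243·134/10000⌋=19674; principal=67841-19674=48167; balance=1468243-48167=1420076
19. interest=⌊1420076·134/10000⌋=19029; principal=67841-19029=48812; balance=1420076-48812=1371264
20. interest=⌊1371264·134/10000⌋=18374; principal=67841-18374=49467; balance=1371264-49467=1321797
21. interest=⌊1321797·134/10000⌋=17712; principal=67841-17712=50129; balance=1321797-50129=1271668
22. interest=⌊1271668·134/10000⌋=17040; principal=67841-17040=50801; balance=1271668-50801=1220867
23. interest=⌊1220867·134/10000⌋=16359; principal=67841-16359=51482; balance=1220867-51482=1169385
24. interest=⌊1169385·134/10000⌋=15669; principal=67841-15669=52172; balance=1169385-52172=1117213
25. interest=⌊1117213·134/10000⌋=14970; principal=67841-14970=52871; balance=1117213-52871=1064342
26. interest=⌊1064342·134/10000⌋=14262; principal=67841-14262=53579; balance=1064342-53579=1010763
27. interest=⌊1010763·134/10000⌋=13544; principal=67841-13544=54297; balance=1010763-54297=956466
28. interest=⌊956466·134/10000⌋=12816; principal=67841-12816=55025; balance=956466-55025=901441
29. interest=⌊901441·134/10000⌋=12079; principal=67841-12079=55762; balance=901441-55762=845679
30. interest=⌊845679·134/10000⌋=11332; principal=67841-11332=56509; balance=845679-56509=789170
31. interest=⌊789170·134/10000⌋=10574; principal=67841-10574=57267; balance=789170-57267=731903
32. interest=⌊731903·134/10000⌋=9807; principal=67841-9807=58034; balance=731903-58034=673869
33. interest=⌊673869·134/10000⌋=9029; principal=67841-9029=58812; balance=673869-58812=615057
34. interest=⌊615057·134/10000⌋=8241; principal=67841-8241=59600; balance=615057-59600=555457
35. interest=⌊555457·134/10000⌋=7443; principal=67841-7443=60398; balance=555457-60398=495059
36. interest=⌊495059·134/10000⌋=6633; principal=67841-6633=61208; balance=495059-61208=433851
37. interest=⌊433851·134/10000⌋=5813; principal=67841-5813=62028; balance=433851-62028=371823
38. interest=⌊371823·134/10000⌋=4982; principal=67841-4982=62859; balance=371823-62859=308964
39. interest=⌊308964·134/10000⌋=4140; principal=67841-4140=63701; balance=308964-63701=245263
40. interest=⌊245263·134/10000⌋=3286; principal=67841-3286=64555; balance=245263-64555=180708
41. interest=⌊180708·134/10000⌋=2421; principal=67841-2421=65420; balance=180708-65420=115288
42. interest=⌊115288·134/10000⌋=1544; principal=67841-1544=66297; balance=115288-66297=48991
43. interest=⌊48991·134/10000⌋=656; principal=min(67841-656,48991)=48991; balance=48991-48991=0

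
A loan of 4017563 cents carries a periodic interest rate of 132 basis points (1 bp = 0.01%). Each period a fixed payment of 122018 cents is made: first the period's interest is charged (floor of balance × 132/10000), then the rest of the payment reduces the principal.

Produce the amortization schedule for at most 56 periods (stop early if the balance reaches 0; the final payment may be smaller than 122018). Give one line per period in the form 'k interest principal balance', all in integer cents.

1 53031 68987 3948576
2 52121 69897 3878679
3 51198 70820 3807859
4 50263 71755 3736104
5 49316 72702 3663402
6 48356 73662 3589740
7 47384 74634 3515106
8 46399 75619 3439487
9 45401 76617 3362870
10 44389 77629 3285241
11 43365 78653 3206588
12 42326 79692 3126896
13 41275 80743 3046153
14 40209 81809 2964344
15 39129 82889 2881455
16 38035 83983 2797472
17 36926 85092 2712380
18 35803 86215 2626165
19 34665 87353 2538812
20 33512 88506 2450306
21 32344 89674 2360632
22 31160 90858 2269774
23 29961 92057 2177717
24 28745 93273 2084444
25 27514 94504 1989940
26 26267 95751 1894189
27 25003 97015 1797174
28 23722 98296 1698878
29 22425 99593 1599285
30 21110 100908 1498377
31 19778 102240 1396137
32 18429 103589 1292548
33 17061 104957 1187591
34 15676 106342 1081249
35 14272 107746 973503
36 12850 109168 864335
37 11409 110609 753726
38 9949 112069 641657
39 8469 113549 528108
40 6971 115047 413061
41 5452 116566 296495
42 3913 118105 178390
43 2354 119664 58726
44 775 58726 0

1. interest=⌊4017563·132/10000⌋=53031; principal=122018-53031=68987; balance=4017563-68987=3948576
2. interest=⌊3948576·132/10000⌋=52121; principal=122018-52121=69897; balance=3948576-69897=3878679
3. interest=⌊3878679·132/10000⌋=51198; principal=122018-51198=70820; balance=3878679-70820=3807859
4. interest=⌊3807859·132/10000⌋=50263; principal=122018-50263=71755; balance=3807859-71755=3736104
5. interest=⌊3736104·132/10000⌋=49316; principal=122018-49316=72702; balance=3736104-72702=3663402
6. interest=⌊3663402·132/10000⌋=48356; principal=122018-48356=73662; balance=3663402-73662=3589740
7. interest=⌊3589740·132/10000⌋=47384; principal=122018-47384=74634; balance=3589740-74634=3515106
8. interest=⌊3515106·132/10000⌋=46399; principal=122018-46399=75619; balance=3515106-75619=3439487
9. interest=⌊3439487·132/10000⌋=45401; principal=122018-45401=76617; balance=3439487-76617=3362870
10. interest=⌊3362870·132/10000⌋=44389; principal=122018-44389=77629; balance=3362870-77629=3285241
11. interest=⌊3285241·132/10000⌋=43365; principal=122018-43365=78653; balance=3285241-78653=3206588
12. interest=⌊3206588·132/10000⌋=42326; principal=122018-42326=79692; balance=3206588-79692=3126896
13. interest=⌊3126896·132/10000⌋=41275; principal=122018-41275=80743; balance=3126896-80743=3046153
14. interest=⌊3046153·132/10000⌋=40209; principal=122018-40209=81809; balance=3046153-81809=2964344
15. interest=⌊2964344·132/10000⌋=39129; principal=122018-39129=82889; balance=2964344-82889=2881455
16. interest=⌊2881455·132/10000⌋=38035; principal=122018-38035=83983; balance=2881455-83983=2797472
17. interest=⌊2797472·132/10000⌋=36926; principal=122018-36926=85092; balance=2797472-85092=2712380
18. interest=⌊2712380·132/10000⌋=35803; principal=122018-35803=86215; balance=2712380-86215=2626165
19. interest=⌊2626165·132/10000⌋=34665; principal=122018-34665=87353; balance=2626165-87353=2538812
20. interest=⌊2538812·132/10000⌋=33512; principal=122018-33512=88506; balance=2538812-88506=2450306
21. interest=⌊2450306·132/10000⌋=32344; principal=122018-32344=89674; balance=2450306-89674=2360632
22. interest=⌊2360632·132/10000⌋=31160; principal=122018-31160=90858; balance=2360632-90858=2269774
23. interest=⌊2269774·132/10000⌋=29961; principal=122018-29961=92057; balance=2269774-92057=2177717
24. interest=⌊2177717·132/10000⌋=28745; principal=122018-28745=93273; balance=2177717-93273=2084444
25. interest=⌊2084444·132/10000⌋=27514; principal=122018-27514=94504; balance=2084444-94504=1989940
26. interest=⌊1989940·132/10000⌋=26267; principal=122018-26267=95751; balance=1989940-95751=1894189
27. interest=⌊1894189·132/10000⌋=25003; principal=122018-25003=97015; balance=1894189-97015=1797174
28. interest=⌊1797174·132/10000⌋=23722; principal=122018-23722=98296; balance=1797174-98296=1698878
29. interest=⌊1698878·132/10000⌋=22425; principal=122018-22425=99593; balance=1698878-99593=1599285
30. interest=⌊1599285·132/10000⌋=21110; principal=122018-21110=100908; balance=1599285-100908=1498377
31. interest=⌊1498377·132/10000⌋=19778; principal=122018-19778=102240; balance=1498377-102240=1396137
32. interest=⌊1396137·132/10000⌋=18429; principal=122018-18429=103589; balance=1396137-103589=1292548
33. interest=⌊1292548·132/10000⌋=17061; principal=122018-17061=104957; balance=1292548-104957=1187591
34. interest=⌊1187591·132/10000⌋=15676; principal=122018-15676=106342; balance=1187591-106342=1081249
35. interest=⌊1081249·132/10000⌋=14272; principal=122018-14272=107746; balance=1081249-107746=973503
36. interest=⌊973503·132/10000⌋=12850; principal=122018-12850=109168; balance=973503-109168=864335
37. interest=⌊864335·132/10000⌋=11409; principal=122018-11409=110609; balance=864335-110609=753726
38. interest=⌊753726·132/10000⌋=9949; principal=122018-9949=112069; balance=753726-112069=641657
39. interest=⌊641657·132/10000⌋=8469; principal=122018-8469=113549; balance=641657-113549=528108
40. interest=⌊528108·132/10000⌋=6971; principal=122018-6971=115047; balance=528108-115047=413061
41. interest=⌊413061·132/10000⌋=5452; principal=122018-5452=116566; balance=413061-116566=296495
42. interest=⌊296495·132/10000⌋=3913; principal=122018-3913=118105; balance=296495-118105=178390
43. interest=⌊178390·132/10000⌋=2354; principal=122018-2354=119664; balance=178390-119664=58726
44. interest=⌊58726·132/10000⌋=775; principal=min(122018-775,58726)=58726; balance=58726-58726=0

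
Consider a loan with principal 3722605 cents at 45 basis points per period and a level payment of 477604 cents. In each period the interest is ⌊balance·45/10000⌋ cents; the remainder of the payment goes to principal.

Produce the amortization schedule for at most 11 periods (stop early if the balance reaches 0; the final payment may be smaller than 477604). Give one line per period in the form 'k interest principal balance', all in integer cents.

1 16751 460853 3261752
2 14677 462927 2798825
3 12594 465010 2333815
4 10502 467102 1866713
5 8400 469204 1397509
6 6288 471316 926193
7 4167 473437 452756
8 2037 452756 0

1. interest=⌊3722605·45/10000⌋=16751; principal=477604-16751=460853; balance=3722605-460853=3261752
2. interest=⌊3261752·45/10000⌋=14677; principal=477604-14677=462927; balance=3261752-462927=2798825
3. interest=⌊2798825·45/10000⌋=12594; principal=477604-12594=465010; balance=2798825-465010=2333815
4. interest=⌊2333815·45/10000⌋=10502; principal=477604-10502=467102; balance=2333815-467102=1866713
5. interest=⌊1866713·45/10000⌋=8400; principal=477604-8400=469204; balance=1866713-469204=1397509
6. interest=⌊1397509·45/10000⌋=6288; principal=477604-6288=471316; balance=1397509-471316=926193
7. interest=⌊926193·45/10000⌋=4167; principal=477604-4167=473437; balance=926193-473437=452756
8. interest=⌊452756·45/10000⌋=2037; principal=min(477604-2037,452756)=452756; balance=452756-452756=0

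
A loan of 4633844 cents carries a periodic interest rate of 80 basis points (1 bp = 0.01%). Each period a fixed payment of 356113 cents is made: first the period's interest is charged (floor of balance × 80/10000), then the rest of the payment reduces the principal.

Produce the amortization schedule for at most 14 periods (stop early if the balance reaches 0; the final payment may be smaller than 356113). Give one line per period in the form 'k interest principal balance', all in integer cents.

1 37070 319043 4314801
2 34518 321595 3993206
3 31945 324168 3669038
4 29352 326761 3342277
5 26738 329375 3012902
6 24103 332010 2680892
7 21447 334666 2346226
8 18769 337344 2008882
9 16071 340042 1668840
10 13350 342763 1326077
11 10608 345505 980572
12 7844 348269 632303
13 5058 351055 281248
14 2249 281248 0

1. interest=⌊4633844·80/10000⌋=37070; principal=356113-37070=319043; balance=4633844-319043=4314801
2. interest=⌊4314801·80/10000⌋=34518; principal=356113-34518=321595; balance=4314801-321595=3993206
3. interest=⌊3993206·80/10000⌋=31945; principal=356113-31945=324168; balance=3993206-324168=3669038
4. interest=⌊3669038·80/10000⌋=29352; principal=356113-29352=326761; balance=3669038-326761=3342277
5. interest=⌊3342277·80/10000⌋=26738; principal=356113-26738=329375; balance=3342277-329375=3012902
6. interest=⌊3012902·80/10000⌋=24103; principal=356113-24103=332010; balance=3012902-332010=2680892
7. interest=⌊2680892·80/10000⌋=21447; principal=356113-21447=334666; balance=2680892-334666=2346226
8. interest=⌊2346226·80/10000⌋=18769; principal=356113-18769=337344; balance=2346226-337344=2008882
9. interest=⌊2008882·80/10000⌋=16071; principal=356113-16071=340042; balance=2008882-340042=1668840
10. interest=⌊1668840·80/10000⌋=13350; principal=356113-13350=342763; balance=1668840-342763=1326077
11. interest=⌊1326077·80/10000⌋=10608; principal=356113-10608=345505; balance=1326077-345505=980572
12. interest=⌊980572·80/10000⌋=7844; principal=356113-7844=348269; balance=980572-348269=632303
13. interest=⌊632303·80/10000⌋=5058; principal=356113-5058=351055; balance=632303-351055=281248
14. interest=⌊281248·80/10000⌋=2249; principal=min(356113-2249,281248)=281248; balance=281248-281248=0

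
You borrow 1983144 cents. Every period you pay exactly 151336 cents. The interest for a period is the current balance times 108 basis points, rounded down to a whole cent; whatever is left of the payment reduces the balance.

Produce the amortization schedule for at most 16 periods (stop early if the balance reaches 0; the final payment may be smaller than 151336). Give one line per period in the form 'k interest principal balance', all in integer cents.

1 21417 129919 1853225
2 20014 131322 1721903
3 18596 132740 1589163
4 17162 134174 1454989
5 15713 135623 1319366
6 14249 137087 1182279
7 12768 138568 1043711
8 11272 140064 903647
9 9759 141577 762070
10 8230 143106 618964
11 6684 144652 474312
12 5122 146214 328098
13 3543 147793 180305
14 1947 149389 30916
15 333 30916 0

1. interest=⌊1983144·108/10000⌋=21417; principal=151336-21417=129919; balance=1983144-129919=1853225
2. interest=⌊1853225·108/10000⌋=20014; principal=151336-20014=131322; balance=1853225-131322=1721903
3. interest=⌊1721903·108/10000⌋=18596; principal=151336-18596=132740; balance=1721903-132740=1589163
4. interest=⌊1589163·108/10000⌋=17162; principal=151336-17162=134174; balance=1589163-134174=1454989
5. interest=⌊1454989·108/10000⌋=15713; principal=151336-15713=135623; balance=1454989-135623=1319366
6. interest=⌊1319366·108/10000⌋=14249; principal=151336-14249=137087; balance=1319366-137087=1182279
7. interest=⌊1182279·108/10000⌋=12768; principal=151336-12768=138568; balance=1182279-138568=1043711
8. interest=⌊1043711·108/10000⌋=11272; principal=151336-11272=140064; balance=1043711-140064=903647
9. interest=⌊903647·108/10000⌋=9759; principal=151336-9759=141577; balance=903647-141577=762070
10. interest=⌊762070·108/10000⌋=8230; principal=151336-8230=143106; balance=762070-143106=618964
11. interest=⌊618964·108/10000⌋=6684; principal=151336-6684=144652; balance=618964-144652=474312
12. interest=⌊474312·108/10000⌋=5122; principal=151336-5122=146214; balance=474312-146214=328098
13. interest=⌊328098·108/10000⌋=3543; principal=151336-3543=147793; balance=328098-147793=180305
14. interest=⌊180305·108/10000⌋=1947; principal=151336-1947=149389; balance=180305-149389=30916
15. interest=⌊30916·108/10000⌋=333; principal=min(151336-333,30916)=30916; balance=30916-30916=0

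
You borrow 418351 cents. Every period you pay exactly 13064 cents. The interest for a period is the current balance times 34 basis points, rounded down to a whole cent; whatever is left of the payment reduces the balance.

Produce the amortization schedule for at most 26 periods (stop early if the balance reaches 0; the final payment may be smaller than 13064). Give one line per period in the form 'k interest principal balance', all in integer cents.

1. interest=⌊418351·34/10000⌋=1422; principal=13064-1422=11642; balance=418351-11642=406709
2. interest=⌊406709·34/10000⌋=1382; principal=13064-1382=11682; balance=406709-11682=395027
3. interest=⌊395027·34/10000⌋=1343; principal=13064-1343=11721; balance=395027-11721=383306
4. interest=⌊383306·34/10000⌋=1303; principal=13064-1303=11761; balance=383306-11761=371545
5. interest=⌊371545·34/10000⌋=1263; principal=13064-1263=11801; balance=371545-11801=359744
6. interest=⌊359744·34/10000⌋=1223; principal=13064-1223=11841; balance=359744-11841=347903
7. interest=⌊347903·34/10000⌋=1182; principal=13064-1182=11882; balance=347903-11882=336021
8. interest=⌊336021·34/10000⌋=1142; principal=13064-1142=11922; balance=336021-11922=324099
9. interest=⌊324099·34/10000⌋=1101; principal=13064-1101=11963; balance=324099-11963=312136
10. interest=⌊312136·34/10000⌋=1061; principal=13064-1061=12003; balance=312136-12003=300133
11. interest=⌊300133·34/10000⌋=1020; principal=13064-1020=12044; balance=300133-12044=288089
12. interest=⌊288089·34/10000⌋=979; principal=13064-979=12085; balance=288089-12085=276004
13. interest=⌊276004·34/10000⌋=938; principal=13064-938=12126; balance=276004-12126=263878
14. interest=⌊263878·34/10000⌋=897; principal=13064-897=12167; balance=263878-12167=251711
15. interest=⌊251711·34/10000⌋=855; principal=13064-855=12209; balance=251711-12209=239502
16. interest=⌊239502·34/10000⌋=814; principal=13064-814=12250; balance=239502-12250=227252
17. interest=⌊227252·34/10000⌋=772; principal=13064-772=12292; balance=227252-12292=214960
18. interest=⌊214960·34/10000⌋=730; principal=13064-730=12334; balance=214960-12334=202626
19. interest=⌊202626·34/10000⌋=688; principal=13064-688=12376; balance=202626-12376=190250
20. interest=⌊190250·34/10000⌋=646; principal=13064-646=12418; balance=190250-12418=177832
21. interest=⌊177832·34/10000⌋=604; principal=13064-604=12460; balance=177832-12460=165372
22. interest=⌊165372·34/10000⌋=562; principal=13064-562=12502; balance=165372-12502=152870
23. interest=⌊152870·34/10000⌋=519; principal=13064-519=12545; balance=152870-12545=140325
24. interest=⌊140325·34/10000⌋=477; principal=13064-477=12587; balance=140325-12587=127738
25. interest=⌊127738·34/10000⌋=434; principal=13064-434=12630; balance=127738-12630=115108
26. interest=⌊115108·34/10000⌋=391; principal=13064-391=12673; balance=115108-12673=102435

1 1422 11642 406709
2 1382 11682 395027
3 1343 11721 383306
4 1303 11761 371545
5 1263 11801 359744
6 1223 11841 347903
7 1182 11882 336021
8 1142 11922 324099
9 1101 11963 312136
10 1061 12003 300133
11 1020 12044 288089
12 979 12085 276004
13 938 12126 263878
14 897 12167 251711
15 855 12209 239502
16 814 12250 227252
17 772 12292 214960
18 730 12334 202626
19 688 12376 190250
20 646 12418 177832
21 604 12460 165372
22 562 12502 152870
23 519 12545 140325
24 477 12587 127738
25 434 12630 115108
26 391 12673 102435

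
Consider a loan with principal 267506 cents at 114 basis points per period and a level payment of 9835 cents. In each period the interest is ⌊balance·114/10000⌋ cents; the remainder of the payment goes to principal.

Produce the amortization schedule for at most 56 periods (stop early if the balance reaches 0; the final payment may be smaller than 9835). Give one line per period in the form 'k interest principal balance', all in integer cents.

1 3049 6786 260720
2 2972 6863 253857
3 2893 6942 246915
4 2814 7021 239894
5 2734 7101 232793
6 2653 7182 225611
7 2571 7264 218347
8 2489 7346 211001
9 2405 7430 203571
10 2320 7515 196056
11 2235 7600 188456
12 2148 7687 180769
13 2060 7775 172994
14 1972 7863 165131
15 1882 7953 157178
16 1791 8044 149134
17 1700 8135 140999
18 1607 8228 132771
19 1513 8322 124449
20 1418 8417 116032
21 1322 8513 107519
22 1225 8610 98909
23 1127 8708 90201
24 1028 8807 81394
25 927 8908 72486
26 826 9009 63477
27 723 9112 54365
28 619 9216 45149
29 514 9321 35828
30 408 9427 26401
31 300 9535 16866
32 192 9643 7223
33 82 7223 0

1. interest=⌊267506·114/10000⌋=3049; principal=9835-3049=6786; balance=267506-6786=260720
2. interest=⌊260720·114/10000⌋=2972; principal=9835-2972=6863; balance=260720-6863=253857
3. interest=⌊253857·114/10000⌋=2893; principal=9835-2893=6942; balance=253857-6942=246915
4. interest=⌊246915·114/10000⌋=2814; principal=9835-2814=7021; balance=246915-7021=239894
5. interest=⌊239894·114/10000⌋=2734; principal=9835-2734=7101; balance=239894-7101=232793
6. interest=⌊232793·114/10000⌋=2653; principal=9835-2653=7182; balance=232793-7182=225611
7. interest=⌊225611·114/10000⌋=2571; principal=9835-2571=7264; balance=225611-7264=218347
8. interest=⌊218347·114/10000⌋=2489; principal=9835-2489=7346; balance=218347-7346=211001
9. interest=⌊211001·114/10000⌋=2405; principal=9835-2405=7430; balance=211001-7430=203571
10. interest=⌊203571·114/10000⌋=2320; principal=9835-2320=7515; balance=203571-7515=196056
11. interest=⌊196056·114/10000⌋=2235; principal=9835-2235=7600; balance=196056-7600=188456
12. interest=⌊188456·114/10000⌋=2148; principal=9835-2148=7687; balance=188456-7687=180769
13. interest=⌊180769·114/10000⌋=2060; principal=9835-2060=7775; balance=180769-7775=172994
14. interest=⌊172994·114/10000⌋=1972; principal=9835-1972=7863; balance=172994-7863=165131
15. interest=⌊165131·114/10000⌋=1882; principal=9835-1882=7953; balance=165131-7953=157178
16. interest=⌊157178·114/10000⌋=1791; principal=9835-1791=8044; balance=157178-8044=149134
17. interest=⌊149134·114/10000⌋=1700; principal=9835-1700=8135; balance=149134-8135=140999
18. interest=⌊140999·114/10000⌋=1607; principal=9835-1607=8228; balance=140999-8228=132771
19. interest=⌊132771·114/10000⌋=1513; principal=9835-1513=8322; balance=132771-8322=124449
20. interest=⌊124449·114/10000⌋=1418; principal=9835-1418=8417; balance=124449-8417=116032
21. interest=⌊116032·114/10000⌋=1322; principal=9835-1322=8513; balance=116032-8513=107519
22. interest=⌊107519·114/10000⌋=1225; principal=9835-1225=8610; balance=107519-8610=98909
23. interest=⌊98909·114/10000⌋=1127; principal=9835-1127=8708; balance=98909-8708=90201
24. interest=⌊90201·114/10000⌋=1028; principal=9835-1028=8807; balance=90201-8807=81394
25. interest=⌊81394·114/10000⌋=927; principal=9835-927=8908; balance=81394-8908=72486
26. interest=⌊72486·114/10000⌋=826; principal=9835-826=9009; balance=72486-9009=63477
27. interest=⌊63477·114/10000⌋=723; principal=9835-723=9112; balance=63477-9112=54365
28. interest=⌊54365·114/10000⌋=619; principal=9835-619=9216; balance=54365-9216=45149
29. interest=⌊45149·114/10000⌋=514; principal=9835-514=9321; balance=45149-9321=35828
30. interest=⌊35828·114/10000⌋=408; principal=9835-408=9427; balance=35828-9427=26401
31. interest=⌊26401·114/10000⌋=300; principal=9835-300=9535; balance=26401-9535=16866
32. interest=⌊16866·114/10000⌋=192; principal=9835-192=9643; balance=16866-9643=7223
33. interest=⌊7223·114/10000⌋=82; principal=min(9835-82,7223)=7223; balance=7223-7223=0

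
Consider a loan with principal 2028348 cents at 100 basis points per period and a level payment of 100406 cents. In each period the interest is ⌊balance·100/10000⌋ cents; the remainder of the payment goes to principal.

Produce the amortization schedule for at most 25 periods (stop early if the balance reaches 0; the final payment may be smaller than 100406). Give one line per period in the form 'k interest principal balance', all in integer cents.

1 20283 80123 1948225
2 19482 80924 1867301
3 18673 81733 1785568
4 17855 82551 1703017
5 17030 83376 1619641
6 16196 84210 1535431
7 15354 85052 1450379
8 14503 85903 1364476
9 13644 86762 1277714
10 12777 87629 1190085
11 11900 88506 1101579
12 11015 89391 1012188
13 10121 90285 921903
14 9219 91187 830716
15 8307 92099 738617
16 7386 93020 645597
17 6455 93951 551646
18 5516 94890 456756
19 4567 95839 360917
20 3609 96797 264120
21 2641 97765 166355
22 1663 98743 67612
23 676 67612 0

1. interest=⌊2028348·100/10000⌋=20283; principal=100406-20283=80123; balance=2028348-80123=1948225
2. interest=⌊1948225·100/10000⌋=19482; principal=100406-19482=80924; balance=1948225-80924=1867301
3. interest=⌊1867301·100/10000⌋=18673; principal=100406-18673=81733; balance=1867301-81733=1785568
4. interest=⌊1785568·100/10000⌋=17855; principal=100406-17855=82551; balance=1785568-82551=1703017
5. interest=⌊1703017·100/10000⌋=17030; principal=100406-17030=83376; balance=1703017-83376=1619641
6. interest=⌊1619641·100/10000⌋=16196; principal=100406-16196=84210; balance=1619641-84210=1535431
7. interest=⌊1535431·100/10000⌋=15354; principal=100406-15354=85052; balance=1535431-85052=1450379
8. interest=⌊1450379·100/10000⌋=14503; principal=100406-14503=85903; balance=1450379-85903=1364476
9. interest=⌊1364476·100/10000⌋=13644; principal=100406-13644=86762; balance=1364476-86762=1277714
10. interest=⌊1277714·100/10000⌋=12777; principal=100406-12777=87629; balance=1277714-87629=1190085
11. interest=⌊1190085·100/10000⌋=11900; principal=100406-11900=88506; balance=1190085-88506=1101579
12. interest=⌊1101579·100/10000⌋=11015; principal=100406-11015=89391; balance=1101579-89391=1012188
13. interest=⌊1012188·100/10000⌋=10121; principal=100406-10121=90285; balance=1012188-90285=921903
14. interest=⌊921903·100/10000⌋=9219; principal=100406-9219=91187; balance=921903-91187=830716
15. interest=⌊830716·100/10000⌋=8307; principal=100406-8307=92099; balance=830716-92099=738617
16. interest=⌊738617·100/10000⌋=7386; principal=100406-7386=93020; balance=738617-93020=645597
17. interest=⌊645597·100/10000⌋=6455; principal=100406-6455=93951; balance=645597-93951=551646
18. interest=⌊551646·100/10000⌋=5516; principal=100406-5516=94890; balance=551646-94890=456756
19. interest=⌊456756·100/10000⌋=4567; principal=100406-4567=95839; balance=456756-95839=360917
20. interest=⌊360917·100/10000⌋=3609; principal=100406-3609=96797; balance=360917-96797=264120
21. interest=⌊264120·100/10000⌋=2641; principal=100406-2641=97765; balance=264120-97765=166355
22. interest=⌊166355·100/10000⌋=1663; principal=100406-1663=98743; balance=166355-98743=67612
23. interest=⌊67612·100/10000⌋=676; principal=min(100406-676,67612)=67612; balance=67612-67612=0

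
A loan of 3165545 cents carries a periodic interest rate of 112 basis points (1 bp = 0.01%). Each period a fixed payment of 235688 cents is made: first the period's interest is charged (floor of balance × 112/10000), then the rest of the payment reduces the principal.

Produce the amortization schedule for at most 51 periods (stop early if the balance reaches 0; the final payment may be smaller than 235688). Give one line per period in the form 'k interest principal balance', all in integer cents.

1 35454 200234 2965311
2 33211 202477 2762834
3 30943 204745 2558089
4 28650 207038 2351051
5 26331 209357 2141694
6 23986 211702 1929992
7 21615 214073 1715919
8 19218 216470 1499449
9 16793 218895 1280554
10 14342 221346 1059208
11 11863 223825 835383
12 9356 226332 609051
13 6821 228867 380184
14 4258 231430 148754
15 1666 148754 0

1. interest=⌊3165545·112/10000⌋=35454; principal=235688-35454=200234; balance=3165545-200234=2965311
2. interest=⌊2965311·112/10000⌋=33211; principal=235688-33211=202477; balance=2965311-202477=2762834
3. interest=⌊2762834·112/10000⌋=30943; principal=235688-30943=204745; balance=2762834-204745=2558089
4. interest=⌊2558089·112/10000⌋=28650; principal=235688-28650=207038; balance=2558089-207038=2351051
5. interest=⌊2351051·112/10000⌋=26331; principal=235688-26331=209357; balance=2351051-209357=2141694
6. interest=⌊2141694·112/10000⌋=23986; principal=235688-23986=211702; balance=2141694-211702=1929992
7. interest=⌊1929992·112/10000⌋=21615; principal=235688-21615=214073; balance=1929992-214073=1715919
8. interest=⌊1715919·112/10000⌋=19218; principal=235688-19218=216470; balance=1715919-216470=1499449
9. interest=⌊1499449·112/10000⌋=16793; principal=235688-16793=218895; balance=1499449-218895=1280554
10. interest=⌊1280554·112/10000⌋=14342; principal=235688-14342=221346; balance=1280554-221346=1059208
11. interest=⌊1059208·112/10000⌋=11863; principal=235688-11863=223825; balance=1059208-223825=835383
12. interest=⌊835383·112/10000⌋=9356; principal=235688-9356=226332; balance=835383-226332=609051
13. interest=⌊609051·112/10000⌋=6821; principal=235688-6821=228867; balance=609051-228867=380184
14. interest=⌊380184·112/10000⌋=4258; principal=235688-4258=231430; balance=380184-231430=148754
15. interest=⌊148754·112/10000⌋=1666; principal=min(235688-1666,148754)=148754; balance=148754-148754=0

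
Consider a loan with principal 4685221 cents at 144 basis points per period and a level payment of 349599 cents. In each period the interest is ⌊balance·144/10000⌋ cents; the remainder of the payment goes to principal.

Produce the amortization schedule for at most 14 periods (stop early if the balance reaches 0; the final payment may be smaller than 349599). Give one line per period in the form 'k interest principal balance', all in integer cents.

1. interest=⌊4685221·144/10000⌋=67467; principal=349599-67467=282132; balance=4685221-282132=4403089
2. interest=⌊4403089·144/10000⌋=63404; principal=349599-63404=286195; balance=4403089-286195=4116894
3. interest=⌊4116894·144/10000⌋=59283; principal=349599-59283=290316; balance=4116894-290316=3826578
4. interest=⌊3826578·144/10000⌋=55102; principal=349599-55102=294497; balance=3826578-294497=3532081
5. interest=⌊3532081·144/10000⌋=50861; principal=349599-50861=298738; balance=3532081-298738=3233343
6. interest=⌊3233343·144/10000⌋=46560; principal=349599-46560=303039; balance=3233343-303039=2930304
7. interest=⌊2930304·144/10000⌋=42196; principal=349599-42196=307403; balance=2930304-307403=2622901
8. interest=⌊2622901·144/10000⌋=37769; principal=349599-37769=311830; balance=2622901-311830=2311071
9. interest=⌊2311071·144/10000⌋=33279; principal=349599-33279=316320; balance=2311071-316320=1994751
10. interest=⌊1994751·144/10000⌋=28724; principal=349599-28724=320875; balance=1994751-320875=1673876
11. interest=⌊1673876·144/10000⌋=24103; principal=349599-24103=325496; balance=1673876-325496=1348380
12. interest=⌊1348380·144/10000⌋=19416; principal=349599-19416=330183; balance=1348380-330183=1018197
13. interest=⌊1018197·144/10000⌋=14662; principal=349599-14662=334937; balance=1018197-334937=683260
14. interest=⌊683260·144/10000⌋=9838; principal=349599-9838=339761; balance=683260-339761=343499

1 67467 282132 4403089
2 63404 286195 4116894
3 59283 290316 3826578
4 55102 294497 3532081
5 50861 298738 3233343
6 46560 303039 2930304
7 42196 307403 2622901
8 37769 311830 2311071
9 33279 316320 1994751
10 28724 320875 1673876
11 24103 325496 1348380
12 19416 330183 1018197
13 14662 334937 683260
14 9838 339761 343499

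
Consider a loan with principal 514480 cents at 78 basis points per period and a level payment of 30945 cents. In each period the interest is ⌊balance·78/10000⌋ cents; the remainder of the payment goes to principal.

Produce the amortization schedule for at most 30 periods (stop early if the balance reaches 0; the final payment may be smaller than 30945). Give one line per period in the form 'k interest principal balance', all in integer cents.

1. interest=⌊514480·78/10000⌋=4012; principal=30945-4012=26933; balance=514480-26933=487547
2. interest=⌊487547·78/10000⌋=3802; principal=30945-3802=27143; balance=487547-27143=460404
3. interest=⌊460404·78/10000⌋=3591; principal=30945-3591=27354; balance=460404-27354=433050
4. interest=⌊433050·78/10000⌋=3377; principal=30945-3377=27568; balance=433050-27568=405482
5. interest=⌊405482·78/10000⌋=3162; principal=30945-3162=27783; balance=405482-27783=377699
6. interest=⌊377699·78/10000⌋=2946; principal=30945-2946=27999; balance=377699-27999=349700
7. interest=⌊349700·78/10000⌋=2727; principal=30945-2727=28218; balance=349700-28218=321482
8. interest=⌊321482·78/10000⌋=2507; principal=30945-2507=28438; balance=321482-28438=293044
9. interest=⌊293044·78/10000⌋=2285; principal=30945-2285=28660; balance=293044-28660=264384
10. interest=⌊264384·78/10000⌋=2062; principal=30945-2062=28883; balance=264384-28883=235501
11. interest=⌊235501·78/10000⌋=1836; principal=30945-1836=29109; balance=235501-29109=206392
12. interest=⌊206392·78/10000⌋=1609; principal=30945-1609=29336; balance=206392-29336=177056
13. interest=⌊177056·78/10000⌋=1381; principal=30945-1381=29564; balance=177056-29564=147492
14. interest=⌊147492·78/10000⌋=1150; principal=30945-1150=29795; balance=147492-29795=117697
15. interest=⌊117697·78/10000⌋=918; principal=30945-918=30027; balance=117697-30027=87670
16. interest=⌊87670·78/10000⌋=683; principal=30945-683=30262; balance=87670-30262=57408
17. interest=⌊57408·78/10000⌋=447; principal=30945-447=30498; balance=57408-30498=26910
18. interest=⌊26910·78/10000⌋=209; principal=min(30945-209,26910)=26910; balance=26910-26910=0

1 4012 26933 487547
2 3802 27143 460404
3 3591 27354 433050
4 3377 27568 405482
5 3162 27783 377699
6 2946 27999 349700
7 2727 28218 321482
8 2507 28438 293044
9 2285 28660 264384
10 2062 28883 235501
11 1836 29109 206392
12 1609 29336 177056
13 1381 29564 147492
14 1150 29795 117697
15 918 30027 87670
16 683 30262 57408
17 447 30498 26910
18 209 26910 0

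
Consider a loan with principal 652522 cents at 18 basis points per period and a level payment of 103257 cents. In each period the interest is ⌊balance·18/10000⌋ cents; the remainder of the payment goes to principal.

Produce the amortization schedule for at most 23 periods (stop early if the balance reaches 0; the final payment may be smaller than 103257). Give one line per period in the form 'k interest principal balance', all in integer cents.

1 1174 102083 550439
2 990 102267 448172
3 806 102451 345721
4 622 102635 243086
5 437 102820 140266
6 252 103005 37261
7 67 37261 0

1. interest=⌊652522·18/10000⌋=1174; principal=103257-1174=102083; balance=652522-102083=550439
2. interest=⌊550439·18/10000⌋=990; principal=103257-990=102267; balance=550439-102267=448172
3. interest=⌊448172·18/10000⌋=806; principal=103257-806=102451; balance=448172-102451=345721
4. interest=⌊345721·18/10000⌋=622; principal=103257-622=102635; balance=345721-102635=243086
5. interest=⌊243086·18/10000⌋=437; principal=103257-437=102820; balance=243086-102820=140266
6. interest=⌊140266·18/10000⌋=252; principal=103257-252=103005; balance=140266-103005=37261
7. interest=⌊37261·18/10000⌋=67; principal=min(103257-67,37261)=37261; balance=37261-37261=0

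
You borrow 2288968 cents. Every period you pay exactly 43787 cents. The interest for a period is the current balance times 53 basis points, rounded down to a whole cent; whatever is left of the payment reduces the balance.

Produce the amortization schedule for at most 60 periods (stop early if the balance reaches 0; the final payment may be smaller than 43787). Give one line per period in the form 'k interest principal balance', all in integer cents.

1. interest=⌊2288968·53/10000⌋=12131; principal=43787-12131=31656; balance=2288968-31656=2257312
2. interest=⌊2257312·53/10000⌋=11963; principal=43787-11963=31824; balance=2257312-31824=2225488
3. interest=⌊2225488·53/10000⌋=11795; principal=43787-11795=31992; balance=2225488-31992=2193496
4. interest=⌊2193496·53/10000⌋=11625; principal=43787-11625=32162; balance=2193496-32162=2161334
5. interest=⌊2161334·53/10000⌋=11455; principal=43787-11455=32332; balance=2161334-32332=2129002
6. interest=⌊2129002·53/10000⌋=11283; principal=43787-11283=32504; balance=2129002-32504=2096498
7. interest=⌊2096498·53/10000⌋=11111; principal=43787-11111=32676; balance=2096498-32676=2063822
8. interest=⌊2063822·53/10000⌋=10938; principal=43787-10938=32849; balance=2063822-32849=2030973
9. interest=⌊2030973·53/10000⌋=10764; principal=43787-10764=33023; balance=2030973-33023=1997950
10. interest=⌊1997950·53/10000⌋=10589; principal=43787-10589=33198; balance=1997950-33198=1964752
11. interest=⌊1964752·53/10000⌋=10413; principal=43787-10413=33374; balance=1964752-33374=1931378
12. interest=⌊1931378·53/10000⌋=10236; principal=43787-10236=33551; balance=1931378-33551=1897827
13. interest=⌊1897827·53/10000⌋=10058; principal=43787-10058=33729; balance=1897827-33729=1864098
14. interest=⌊1864098·53/10000⌋=9879; principal=43787-9879=33908; balance=1864098-33908=1830190
15. interest=⌊1830190·53/10000⌋=9700; principal=43787-9700=34087; balance=1830190-34087=1796103
16. interest=⌊1796103·53/10000⌋=9519; principal=43787-9519=34268; balance=1796103-34268=1761835
17. interest=⌊1761835·53/10000⌋=9337; principal=43787-9337=34450; balance=1761835-34450=1727385
18. interest=⌊1727385·53/10000⌋=9155; principal=43787-9155=34632; balance=1727385-34632=1692753
19. interest=⌊1692753·53/10000⌋=8971; principal=43787-8971=34816; balance=1692753-34816=1657937
20. interest=⌊1657937·53/10000⌋=8787; principal=43787-8787=35000; balance=1657937-35000=1622937
21. interest=⌊1622937·53/10000⌋=8601; principal=43787-8601=35186; balance=1622937-35186=1587751
22. interest=⌊1587751·53/10000⌋=8415; principal=43787-8415=35372; balance=1587751-35372=1552379
23. interest=⌊1552379·53/10000⌋=8227; principal=43787-8227=35560; balance=1552379-35560=1516819
24. interest=⌊1516819·53/10000⌋=8039; principal=43787-8039=35748; balance=1516819-35748=1481071
25. interest=⌊1481071·53/10000⌋=7849; principal=43787-7849=35938; balance=1481071-35938=1445133
26. interest=⌊1445133·53/10000⌋=7659; principal=43787-7659=36128; balance=1445133-36128=1409005
27. interest=⌊1409005·53/10000⌋=7467; principal=43787-7467=36320; balance=1409005-36320=1372685
28. interest=⌊1372685·53/10000⌋=7275; principal=43787-7275=36512; balance=1372685-36512=1336173
29. interest=⌊1336173·53/10000⌋=7081; principal=43787-7081=36706; balance=1336173-36706=1299467
30. interest=⌊1299467·53/10000⌋=6887; principal=43787-6887=36900; balance=1299467-36900=1262567
31. interest=⌊1262567·53/10000⌋=6691; principal=43787-6691=37096; balance=1262567-37096=1225471
32. interest=⌊1225471·53/10000⌋=6494; principal=43787-6494=37293; balance=1225471-37293=1188178
33. interest=⌊1188178·53/10000⌋=6297; principal=43787-6297=37490; balance=1188178-37490=1150688
34. interest=⌊1150688·53/10000⌋=6098; principal=43787-6098=37689; balance=1150688-37689=1112999
35. interest=⌊1112999·53/10000⌋=5898; principal=43787-5898=37889; balance=1112999-37889=1075110
36. interest=⌊1075110·53/10000⌋=5698; principal=43787-5698=38089; balance=1075110-38089=1037021
37. interest=⌊1037021·53/10000⌋=5496; principal=43787-5496=38291; balance=1037021-38291=998730
38. interest=⌊998730·53/10000⌋=5293; principal=43787-5293=38494; balance=998730-38494=960236
39. interest=⌊960236·53/10000⌋=5089; principal=43787-5089=38698; balance=960236-38698=921538
40. interest=⌊921538·53/10000⌋=4884; principal=43787-4884=38903; balance=921538-38903=882635
41. interest=⌊882635·53/10000⌋=4677; principal=43787-4677=39110; balance=882635-39110=843525
42. interest=⌊843525·53/10000⌋=4470; principal=43787-4470=39317; balance=843525-39317=804208
43. interest=⌊804208·53/10000⌋=4262; principal=43787-4262=39525; balance=804208-39525=764683
44. interest=⌊764683·53/10000⌋=4052; principal=43787-4052=39735; balance=764683-39735=724948
45. interest=⌊724948·53/10000⌋=3842; principal=43787-3842=39945; balance=724948-39945=685003
46. interest=⌊685003·53/10000⌋=3630; principal=43787-3630=40157; balance=685003-40157=644846
47. interest=⌊644846·53/10000⌋=3417; principal=43787-3417=40370; balance=644846-40370=604476
48. interest=⌊604476·53/10000⌋=3203; principal=43787-3203=40584; balance=604476-40584=563892
49. interest=⌊563892·53/10000⌋=2988; principal=43787-2988=40799; balance=563892-40799=523093
50. interest=⌊523093·53/10000⌋=2772; principal=43787-2772=41015; balance=523093-41015=482078
51. interest=⌊482078·53/10000⌋=2555; principal=43787-2555=41232; balance=482078-41232=440846
52. interest=⌊440846·53/10000⌋=2336; principal=43787-2336=41451; balance=440846-41451=399395
53. interest=⌊399395·53/10000⌋=2116; principal=43787-2116=41671; balance=399395-41671=357724
54. interest=⌊357724·53/10000⌋=1895; principal=43787-1895=41892; balance=357724-41892=315832
55. interest=⌊315832·53/10000⌋=1673; principal=43787-1673=42114; balance=315832-42114=273718
56. interest=⌊273718·53/10000⌋=1450; principal=43787-1450=42337; balance=273718-42337=231381
57. interest=⌊231381·53/10000⌋=1226; principal=43787-1226=42561; balance=231381-42561=188820
58. interest=⌊188820·53/10000⌋=1000; principal=43787-1000=42787; balance=188820-42787=146033
59. interest=⌊146033·53/10000⌋=773; principal=43787-773=43014; balance=146033-43014=103019
60. interest=⌊103019·53/10000⌋=546; principal=43787-546=43241; balance=103019-43241=59778

1 12131 31656 2257312
2 11963 31824 2225488
3 11795 31992 2193496
4 11625 32162 2161334
5 11455 32332 2129002
6 11283 32504 2096498
7 11111 32676 2063822
8 10938 32849 2030973
9 10764 33023 1997950
10 10589 33198 1964752
11 10413 33374 1931378
12 10236 33551 1897827
13 10058 33729 1864098
14 9879 33908 1830190
15 9700 34087 1796103
16 9519 34268 1761835
17 9337 34450 1727385
18 9155 34632 1692753
19 8971 34816 1657937
20 8787 35000 1622937
21 8601 35186 1587751
22 8415 35372 1552379
23 8227 35560 1516819
24 8039 35748 1481071
25 7849 35938 1445133
26 7659 36128 1409005
27 7467 36320 1372685
28 7275 36512 1336173
29 7081 36706 1299467
30 6887 36900 1262567
31 6691 37096 1225471
32 6494 37293 1188178
33 6297 37490 1150688
34 6098 37689 1112999
35 5898 37889 1075110
36 5698 38089 1037021
37 5496 38291 998730
38 5293 38494 960236
39 5089 38698 921538
40 4884 38903 882635
41 4677 39110 843525
42 4470 39317 804208
43 4262 39525 764683
44 4052 39735 724948
45 3842 39945 685003
46 3630 40157 644846
47 3417 40370 604476
48 3203 40584 563892
49 2988 40799 523093
50 2772 41015 482078
51 2555 41232 440846
52 2336 41451 399395
53 2116 41671 357724
54 1895 41892 315832
55 1673 42114 273718
56 1450 42337 231381
57 1226 42561 188820
58 1000 42787 146033
59 773 43014 103019
60 546 43241 59778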